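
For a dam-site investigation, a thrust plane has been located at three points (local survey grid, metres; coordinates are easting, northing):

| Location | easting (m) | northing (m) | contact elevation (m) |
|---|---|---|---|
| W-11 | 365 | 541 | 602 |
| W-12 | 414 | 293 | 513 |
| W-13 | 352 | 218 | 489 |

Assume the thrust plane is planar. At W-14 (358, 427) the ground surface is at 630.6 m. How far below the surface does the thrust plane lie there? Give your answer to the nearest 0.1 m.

Let the plane be z = a·easting + b·northing + c.
W-12−W-11: 49a − 248b = −89;  W-13−W-11: −13a − 323b = −113.
Solving gives a = −0.03795, b = 0.35137.
Then c = 602 − a·365 − b·541 = 425.76.
At (358, 427): z_contact = −13.59 + 150.04 + 425.76 = 562.21 m.
Depth below ground = 630.6 − 562.21 = 68.4 m.

68.4 m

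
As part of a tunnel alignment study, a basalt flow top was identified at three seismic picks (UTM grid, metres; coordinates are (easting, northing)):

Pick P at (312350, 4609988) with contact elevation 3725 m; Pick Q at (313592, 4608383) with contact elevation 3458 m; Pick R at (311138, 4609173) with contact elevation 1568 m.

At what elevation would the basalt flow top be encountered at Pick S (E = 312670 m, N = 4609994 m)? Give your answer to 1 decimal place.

4082.1 m

Let the plane be z = a·E + b·N + c.
Pick Q−Pick P: 1242a − 1605b = −267;  Pick R−Pick P: −1212a − 815b = −2157.
Solving gives a = 1.097004555, b = 1.015252123.
Then c = 3725 − a·312350 − b·4609988 = −5019224.47.
At (312670, 4609994): z = 343000.4 + 4680306.2 − 5019224.47 = 4082.1 m.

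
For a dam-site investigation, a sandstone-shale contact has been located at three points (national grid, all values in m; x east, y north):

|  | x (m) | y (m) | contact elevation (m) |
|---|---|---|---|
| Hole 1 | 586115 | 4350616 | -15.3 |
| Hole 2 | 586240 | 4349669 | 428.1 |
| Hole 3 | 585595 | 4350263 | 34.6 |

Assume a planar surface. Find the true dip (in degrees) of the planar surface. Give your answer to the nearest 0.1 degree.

Two edge vectors: Hole 1→Hole 2 = (125, -947, 443.4), Hole 1→Hole 3 = (-520, -353, 49.9).
Normal n = (Hole 1→Hole 2) × (Hole 1→Hole 3) = (109264.9, -236805.5, -536565).
So ∂z/∂x = −n_x/n_z = 0.20364 and ∂z/∂y = −n_y/n_z = −0.44134.
Gradient magnitude |∇z| = √(a² + b²) = √(0.04147 + 0.19478) = 0.48605.
True dip = arctan(0.48605) = 25.9°, dipping toward NNW (azimuth ≈ 335°).

25.9°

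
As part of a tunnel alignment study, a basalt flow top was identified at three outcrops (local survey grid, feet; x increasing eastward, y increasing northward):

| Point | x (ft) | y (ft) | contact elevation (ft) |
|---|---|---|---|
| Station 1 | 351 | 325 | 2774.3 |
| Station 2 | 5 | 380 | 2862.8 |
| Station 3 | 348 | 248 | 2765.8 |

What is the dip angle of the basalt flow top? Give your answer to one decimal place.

Let the plane be z = a·x + b·y + c.
Station 2−Station 1: −346a + 55b = 88.5;  Station 3−Station 1: −3a − 77b = −8.5.
Solving gives a = −0.23677, b = 0.11961.
Gradient magnitude |∇z| = √(a² + b²) = √(0.05606 + 0.01431) = 0.26527.
True dip = arctan(0.26527) = 14.9°, dipping toward ESE (azimuth ≈ 117°).

14.9°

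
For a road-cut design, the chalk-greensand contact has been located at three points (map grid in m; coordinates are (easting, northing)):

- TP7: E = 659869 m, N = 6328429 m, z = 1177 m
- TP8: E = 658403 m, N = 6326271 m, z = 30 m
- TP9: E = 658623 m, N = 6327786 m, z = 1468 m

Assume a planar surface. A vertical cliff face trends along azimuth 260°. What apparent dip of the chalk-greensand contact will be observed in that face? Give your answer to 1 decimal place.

Let the plane be z = a·E + b·N + c.
TP8−TP7: −1466a − 2158b = −1147;  TP9−TP7: −1246a − 643b = 291.
Solving gives a = −0.78197, b = 1.06273.
Unit vector along 260° is (sin 260°, cos 260°) = (-0.9848, -0.1736).
Slope in that direction = a·(-0.9848) + b·(-0.1736) = 0.58555.
Apparent dip = arctan|0.58555| = 30.4° (true dip is 52.8°, so apparent ≤ true as expected).

30.4°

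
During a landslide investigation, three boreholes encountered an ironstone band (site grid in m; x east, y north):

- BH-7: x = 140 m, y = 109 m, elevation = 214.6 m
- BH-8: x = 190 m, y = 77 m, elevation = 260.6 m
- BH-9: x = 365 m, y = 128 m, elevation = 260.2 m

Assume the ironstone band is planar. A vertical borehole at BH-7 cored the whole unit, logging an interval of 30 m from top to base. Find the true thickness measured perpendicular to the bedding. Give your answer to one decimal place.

20.9 m

Let the plane be z = a·x + b·y + c.
BH-8−BH-7: 50a − 32b = 46;  BH-9−BH-7: 225a + 19b = 45.6.
Solving gives a = 0.28628, b = −0.99018.
|∇z| = √(a²+b²) = 1.03074, so dip δ = arctan(1.03074) = 45.87°.
True thickness = vertical thickness × cos δ = 30 × cos 45.87° = 20.9 m.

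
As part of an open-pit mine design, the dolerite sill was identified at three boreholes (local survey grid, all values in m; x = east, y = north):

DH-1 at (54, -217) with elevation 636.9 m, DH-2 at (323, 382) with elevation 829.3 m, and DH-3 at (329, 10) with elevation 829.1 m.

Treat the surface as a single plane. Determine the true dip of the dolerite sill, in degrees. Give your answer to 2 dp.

Let the plane be z = a·x + b·y + c.
DH-2−DH-1: 269a + 599b = 192.4;  DH-3−DH-1: 275a + 227b = 192.2.
Solving gives a = 0.68929, b = 0.01166.
Gradient magnitude |∇z| = √(a² + b²) = √(0.47512 + 0.00014) = 0.68939.
True dip = arctan(0.68939) = 34.58°, dipping toward W (azimuth ≈ 269°).

34.58°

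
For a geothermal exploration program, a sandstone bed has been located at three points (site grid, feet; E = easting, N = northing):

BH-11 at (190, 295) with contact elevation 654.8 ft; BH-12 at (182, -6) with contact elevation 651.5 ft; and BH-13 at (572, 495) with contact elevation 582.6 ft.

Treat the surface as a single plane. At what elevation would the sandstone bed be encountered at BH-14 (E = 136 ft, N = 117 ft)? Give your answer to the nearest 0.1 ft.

662.6 ft

Two edge vectors: BH-11→BH-12 = (-8, -301, -3.3), BH-11→BH-13 = (382, 200, -72.2).
Normal n = (BH-11→BH-12) × (BH-11→BH-13) = (22392.2, -1838.2, 113382).
So ∂z/∂E = −n_x/n_z = −0.19749 and ∂z/∂N = −n_y/n_z = 0.01621.
Intercept c from BH-11: 654.8 + 37.52 − 4.78 = 687.54.
At (136, 117): z = −26.9 + 1.9 + 687.54 = 662.6 ft.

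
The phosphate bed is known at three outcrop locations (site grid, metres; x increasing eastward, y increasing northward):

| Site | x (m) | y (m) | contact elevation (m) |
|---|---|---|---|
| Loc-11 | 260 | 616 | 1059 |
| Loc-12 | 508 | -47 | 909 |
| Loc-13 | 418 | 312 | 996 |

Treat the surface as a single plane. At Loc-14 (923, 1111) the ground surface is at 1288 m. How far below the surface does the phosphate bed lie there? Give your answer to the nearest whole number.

Two edge vectors: Loc-11→Loc-12 = (248, -663, -150), Loc-11→Loc-13 = (158, -304, -63).
Normal n = (Loc-11→Loc-12) × (Loc-11→Loc-13) = (-3831, -8076, 29362).
So ∂z/∂x = −n_x/n_z = 0.13047 and ∂z/∂y = −n_y/n_z = 0.27505.
Intercept c from Loc-11: 1059 − 33.92 − 169.43 = 855.65.
At (923, 1111): z_contact = 120.4 + 305.6 + 855.65 = 1281.7 m.
Depth below ground = 1288 − 1281.7 = 6 m.

6 m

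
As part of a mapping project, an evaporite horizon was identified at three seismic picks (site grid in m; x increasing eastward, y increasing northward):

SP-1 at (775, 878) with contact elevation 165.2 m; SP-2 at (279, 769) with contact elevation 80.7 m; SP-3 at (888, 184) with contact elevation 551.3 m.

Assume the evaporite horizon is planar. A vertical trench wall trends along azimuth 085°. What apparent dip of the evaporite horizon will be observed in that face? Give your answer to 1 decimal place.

13.3°

Two edge vectors: SP-1→SP-2 = (-496, -109, -84.5), SP-1→SP-3 = (113, -694, 386.1).
Normal n = (SP-1→SP-2) × (SP-1→SP-3) = (-100727.9, 181957.1, 356541).
So ∂z/∂x = −n_x/n_z = 0.28251 and ∂z/∂y = −n_y/n_z = −0.51034.
Unit vector along 085° is (sin 85°, cos 85°) = (0.9962, 0.0872).
Slope in that direction = a·(0.9962) + b·(0.0872) = 0.23696.
Apparent dip = arctan|0.23696| = 13.3° (true dip is 30.3°, so apparent ≤ true as expected).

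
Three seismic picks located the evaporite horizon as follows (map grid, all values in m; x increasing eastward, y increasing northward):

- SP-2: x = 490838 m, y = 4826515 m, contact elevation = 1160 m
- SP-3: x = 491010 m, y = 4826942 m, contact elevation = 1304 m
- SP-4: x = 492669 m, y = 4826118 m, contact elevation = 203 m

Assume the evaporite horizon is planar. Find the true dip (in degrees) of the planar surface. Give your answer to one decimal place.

Let the plane be z = a·x + b·y + c.
SP-3−SP-2: 172a + 427b = 144;  SP-4−SP-2: 1831a − 397b = −957.
Solving gives a = −0.41344, b = 0.50377.
Gradient magnitude |∇z| = √(a² + b²) = √(0.17093 + 0.25379) = 0.65170.
True dip = arctan(0.65170) = 33.1°, dipping toward SE (azimuth ≈ 141°).

33.1°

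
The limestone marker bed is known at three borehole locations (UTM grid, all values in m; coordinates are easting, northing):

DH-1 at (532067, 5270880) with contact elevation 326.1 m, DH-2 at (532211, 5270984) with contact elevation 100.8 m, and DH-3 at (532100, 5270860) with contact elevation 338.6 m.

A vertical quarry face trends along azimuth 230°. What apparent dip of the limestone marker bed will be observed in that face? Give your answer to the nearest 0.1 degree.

53.1°

Two edge vectors: DH-1→DH-2 = (144, 104, -225.3), DH-1→DH-3 = (33, -20, 12.5).
Normal n = (DH-1→DH-2) × (DH-1→DH-3) = (-3206, -9234.9, -6312).
So ∂z/∂easting = −n_x/n_z = −0.50792 and ∂z/∂northing = −n_y/n_z = −1.46307.
Unit vector along 230° is (sin 230°, cos 230°) = (-0.7660, -0.6428).
Slope in that direction = a·(-0.7660) + b·(-0.6428) = 1.32953.
Apparent dip = arctan|1.32953| = 53.1° (true dip is 57.2°, so apparent ≤ true as expected).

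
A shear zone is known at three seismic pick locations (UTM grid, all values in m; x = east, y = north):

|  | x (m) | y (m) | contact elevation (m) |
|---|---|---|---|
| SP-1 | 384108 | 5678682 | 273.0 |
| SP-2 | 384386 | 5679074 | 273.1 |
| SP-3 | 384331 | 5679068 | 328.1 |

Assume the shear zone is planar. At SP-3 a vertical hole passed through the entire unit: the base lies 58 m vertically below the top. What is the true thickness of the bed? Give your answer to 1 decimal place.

34.9 m

Two edge vectors: SP-1→SP-2 = (278, 392, 0.1), SP-1→SP-3 = (223, 386, 55.1).
Normal n = (SP-1→SP-2) × (SP-1→SP-3) = (21560.6, -15295.5, 19892).
So ∂z/∂x = −n_x/n_z = −1.08388 and ∂z/∂y = −n_y/n_z = 0.76893.
|∇z| = √(a²+b²) = 1.32893, so dip δ = arctan(1.32893) = 53.04°.
True thickness = vertical thickness × cos δ = 58 × cos 53.04° = 34.9 m.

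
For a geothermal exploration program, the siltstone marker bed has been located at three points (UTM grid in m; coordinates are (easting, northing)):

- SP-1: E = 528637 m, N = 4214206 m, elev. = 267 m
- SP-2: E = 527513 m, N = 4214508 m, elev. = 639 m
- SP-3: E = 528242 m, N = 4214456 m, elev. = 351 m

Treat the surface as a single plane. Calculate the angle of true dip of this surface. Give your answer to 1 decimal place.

27.9°

Two edge vectors: SP-1→SP-2 = (-1124, 302, 372), SP-1→SP-3 = (-395, 250, 84).
Normal n = (SP-1→SP-2) × (SP-1→SP-3) = (-67632, -52524, -161710).
So ∂z/∂E = −n_x/n_z = −0.41823 and ∂z/∂N = −n_y/n_z = −0.32480.
Gradient magnitude |∇z| = √(a² + b²) = √(0.17492 + 0.10550) = 0.52954.
True dip = arctan(0.52954) = 27.9°, dipping toward NE (azimuth ≈ 052°).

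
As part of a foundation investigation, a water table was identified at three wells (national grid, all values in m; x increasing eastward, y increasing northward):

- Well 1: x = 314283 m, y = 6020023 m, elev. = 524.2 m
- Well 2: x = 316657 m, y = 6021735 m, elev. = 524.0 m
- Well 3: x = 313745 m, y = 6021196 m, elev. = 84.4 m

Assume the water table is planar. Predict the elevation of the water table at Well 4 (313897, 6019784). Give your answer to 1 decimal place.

Let the plane be z = a·x + b·y + c.
Well 2−Well 1: 2374a + 1712b = −0.2;  Well 3−Well 1: −538a + 1173b = −439.8.
Solving gives a = 0.203117149, b = −0.281775766.
Then c = 524.2 − a·314283 − b·6020023 = 1632984.53.
At (313897, 6019784): z = 63757.9 − 1696229.2 + 1632984.53 = 513.1 m.

513.1 m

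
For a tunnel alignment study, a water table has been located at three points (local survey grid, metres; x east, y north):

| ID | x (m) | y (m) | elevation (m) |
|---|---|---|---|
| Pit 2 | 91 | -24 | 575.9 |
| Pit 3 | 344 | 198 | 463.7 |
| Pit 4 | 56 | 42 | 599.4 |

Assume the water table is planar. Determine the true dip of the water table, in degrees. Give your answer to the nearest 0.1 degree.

Let the plane be z = a·x + b·y + c.
Pit 3−Pit 2: 253a + 222b = −112.2;  Pit 4−Pit 2: −35a + 66b = 23.5.
Solving gives a = −0.51587, b = 0.08250.
Gradient magnitude |∇z| = √(a² + b²) = √(0.26612 + 0.00681) = 0.52242.
True dip = arctan(0.52242) = 27.6°, dipping toward E (azimuth ≈ 099°).

27.6°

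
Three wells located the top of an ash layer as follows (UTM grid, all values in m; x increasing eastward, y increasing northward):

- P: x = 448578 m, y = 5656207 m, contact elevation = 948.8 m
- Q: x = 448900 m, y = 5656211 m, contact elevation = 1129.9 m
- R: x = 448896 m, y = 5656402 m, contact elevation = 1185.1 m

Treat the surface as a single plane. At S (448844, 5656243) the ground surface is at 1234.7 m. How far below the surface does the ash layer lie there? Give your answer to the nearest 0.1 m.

126.5 m

Two edge vectors: P→Q = (322, 4, 181.1), P→R = (318, 195, 236.3).
Normal n = (P→Q) × (P→R) = (-34369.3, -18498.8, 61518).
So ∂z/∂x = −n_x/n_z = 0.558686888 and ∂z/∂y = −n_y/n_z = 0.300705485.
Intercept c from P: 948.8 − 250614.65 − 1700852.47 = −1950518.31.
At (448844, 5656243): z_contact = 250763.26 + 1700863.29 − 1950518.31 = 1108.24 m.
Depth below ground = 1234.7 − 1108.24 = 126.5 m.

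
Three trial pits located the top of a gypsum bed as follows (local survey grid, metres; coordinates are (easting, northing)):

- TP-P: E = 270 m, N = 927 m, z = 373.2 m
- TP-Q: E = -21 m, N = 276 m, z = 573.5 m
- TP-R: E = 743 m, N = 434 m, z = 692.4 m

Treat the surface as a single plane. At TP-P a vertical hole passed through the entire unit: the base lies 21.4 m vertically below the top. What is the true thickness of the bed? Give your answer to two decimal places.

Two edge vectors: TP-P→TP-Q = (-291, -651, 200.3), TP-P→TP-R = (473, -493, 319.2).
Normal n = (TP-P→TP-Q) × (TP-P→TP-R) = (-109051.3, 187629.1, 451386).
So ∂z/∂E = −n_x/n_z = 0.24159 and ∂z/∂N = −n_y/n_z = −0.41567.
|∇z| = √(a²+b²) = 0.48078, so dip δ = arctan(0.48078) = 25.68°.
True thickness = vertical thickness × cos δ = 21.4 × cos 25.68° = 19.29 m.

19.29 m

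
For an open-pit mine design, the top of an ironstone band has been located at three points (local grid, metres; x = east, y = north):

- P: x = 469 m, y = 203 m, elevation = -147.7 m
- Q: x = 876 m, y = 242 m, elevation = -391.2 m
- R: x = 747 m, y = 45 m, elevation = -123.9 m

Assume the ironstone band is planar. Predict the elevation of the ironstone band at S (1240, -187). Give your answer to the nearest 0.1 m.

Two edge vectors: P→Q = (407, 39, -243.5), P→R = (278, -158, 23.8).
Normal n = (P→Q) × (P→R) = (-37544.8, -77379.6, -75148).
So ∂z/∂x = −n_x/n_z = −0.499611 and ∂z/∂y = −n_y/n_z = −1.029696.
Intercept c from P: -147.7 + 234.32 + 209.03 = 295.65.
At (1240, -187): z = −619.5 + 192.6 + 295.65 = -131.3 m.

-131.3 m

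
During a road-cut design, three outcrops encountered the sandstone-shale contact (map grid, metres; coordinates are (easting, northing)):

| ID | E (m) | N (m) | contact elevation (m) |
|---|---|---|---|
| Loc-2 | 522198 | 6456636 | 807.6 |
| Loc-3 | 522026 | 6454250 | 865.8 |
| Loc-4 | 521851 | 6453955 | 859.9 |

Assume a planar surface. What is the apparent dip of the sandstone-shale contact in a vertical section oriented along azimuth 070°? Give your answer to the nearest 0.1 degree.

4.0°

Let the plane be z = a·E + b·N + c.
Loc-3−Loc-2: −172a − 2386b = 58.2;  Loc-4−Loc-2: −347a − 2681b = 52.3.
Solving gives a = 0.08518, b = −0.03053.
Unit vector along 070° is (sin 70°, cos 70°) = (0.9397, 0.3420).
Slope in that direction = a·(0.9397) + b·(0.3420) = 0.06960.
Apparent dip = arctan|0.06960| = 4.0° (true dip is 5.2°, so apparent ≤ true as expected).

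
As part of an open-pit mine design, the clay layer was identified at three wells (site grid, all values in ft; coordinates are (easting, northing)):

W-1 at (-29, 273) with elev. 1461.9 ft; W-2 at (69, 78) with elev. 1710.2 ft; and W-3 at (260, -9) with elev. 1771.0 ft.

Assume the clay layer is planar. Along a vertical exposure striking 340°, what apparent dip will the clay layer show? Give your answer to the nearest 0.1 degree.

51.1°

Two edge vectors: W-1→W-2 = (98, -195, 248.3), W-1→W-3 = (289, -282, 309.1).
Normal n = (W-1→W-2) × (W-1→W-3) = (9746.1, 41466.9, 28719).
So ∂z/∂E = −n_x/n_z = −0.33936 and ∂z/∂N = −n_y/n_z = −1.44388.
Unit vector along 340° is (sin 340°, cos 340°) = (-0.3420, 0.9397).
Slope in that direction = a·(-0.3420) + b·(0.9397) = −1.24074.
Apparent dip = arctan|1.24074| = 51.1° (true dip is 56.0°, so apparent ≤ true as expected).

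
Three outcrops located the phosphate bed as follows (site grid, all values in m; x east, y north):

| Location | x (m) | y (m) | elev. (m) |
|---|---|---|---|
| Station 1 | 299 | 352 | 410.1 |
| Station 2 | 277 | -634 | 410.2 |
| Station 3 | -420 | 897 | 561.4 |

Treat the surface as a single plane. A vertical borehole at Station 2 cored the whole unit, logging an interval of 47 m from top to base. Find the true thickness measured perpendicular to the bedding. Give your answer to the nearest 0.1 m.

Two edge vectors: Station 1→Station 2 = (-22, -986, 0.1), Station 1→Station 3 = (-719, 545, 151.3).
Normal n = (Station 1→Station 2) × (Station 1→Station 3) = (-149236.3, 3256.7, -720924).
So ∂z/∂x = −n_x/n_z = −0.20701 and ∂z/∂y = −n_y/n_z = 0.00452.
|∇z| = √(a²+b²) = 0.20706, so dip δ = arctan(0.20706) = 11.70°.
True thickness = vertical thickness × cos δ = 47 × cos 11.70° = 46.0 m.

46.0 m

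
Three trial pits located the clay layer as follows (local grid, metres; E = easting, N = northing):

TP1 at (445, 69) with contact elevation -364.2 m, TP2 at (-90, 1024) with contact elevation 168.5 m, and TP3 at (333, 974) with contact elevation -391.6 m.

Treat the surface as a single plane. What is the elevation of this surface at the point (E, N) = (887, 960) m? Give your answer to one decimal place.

-1135.3 m

Two edge vectors: TP1→TP2 = (-535, 955, 532.7), TP1→TP3 = (-112, 905, -27.4).
Normal n = (TP1→TP2) × (TP1→TP3) = (-508260.5, -74321.4, -377215).
So ∂z/∂E = −n_x/n_z = −1.347403 and ∂z/∂N = −n_y/n_z = −0.197027.
Intercept c from TP1: -364.2 + 599.59 + 13.59 = 248.99.
At (887, 960): z = −1195.1 − 189.1 + 248.99 = -1135.3 m.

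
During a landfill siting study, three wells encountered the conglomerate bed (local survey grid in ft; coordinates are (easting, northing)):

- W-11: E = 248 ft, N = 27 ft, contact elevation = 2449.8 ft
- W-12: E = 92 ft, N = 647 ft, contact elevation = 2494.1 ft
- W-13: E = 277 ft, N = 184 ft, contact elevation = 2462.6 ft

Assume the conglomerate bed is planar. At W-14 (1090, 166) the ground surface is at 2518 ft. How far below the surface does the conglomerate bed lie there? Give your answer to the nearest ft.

38 ft

Two edge vectors: W-11→W-12 = (-156, 620, 44.3), W-11→W-13 = (29, 157, 12.8).
Normal n = (W-11→W-12) × (W-11→W-13) = (980.9, 3281.5, -42472).
So ∂z/∂E = −n_x/n_z = 0.02310 and ∂z/∂N = −n_y/n_z = 0.07726.
Intercept c from W-11: 2449.8 − 5.73 − 2.09 = 2441.99.
At (1090, 166): z_contact = 25.2 + 12.8 + 2441.99 = 2480.0 ft.
Depth below ground = 2518 − 2480.0 = 38 ft.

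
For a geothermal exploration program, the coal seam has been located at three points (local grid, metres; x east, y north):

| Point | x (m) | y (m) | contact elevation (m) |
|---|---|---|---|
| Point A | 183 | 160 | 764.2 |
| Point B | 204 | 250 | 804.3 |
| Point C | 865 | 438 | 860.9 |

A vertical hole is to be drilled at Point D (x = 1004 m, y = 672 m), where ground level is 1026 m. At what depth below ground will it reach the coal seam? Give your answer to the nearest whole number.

65 m

Let the plane be z = a·x + b·y + c.
Point B−Point A: 21a + 90b = 40.1;  Point C−Point A: 682a + 278b = 96.7.
Solving gives a = −0.04402, b = 0.45583.
Then c = 764.2 − a·183 − b·160 = 699.32.
At (1004, 672): z_contact = −44.2 + 306.3 + 699.32 = 961.4 m.
Depth below ground = 1026 − 961.4 = 65 m.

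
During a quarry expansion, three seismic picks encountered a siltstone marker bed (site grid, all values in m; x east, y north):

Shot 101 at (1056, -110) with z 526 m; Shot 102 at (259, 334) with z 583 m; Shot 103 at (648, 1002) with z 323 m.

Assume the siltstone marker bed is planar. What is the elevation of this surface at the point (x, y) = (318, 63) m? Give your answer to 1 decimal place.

Two edge vectors: Shot 101→Shot 102 = (-797, 444, 57), Shot 101→Shot 103 = (-408, 1112, -203).
Normal n = (Shot 101→Shot 102) × (Shot 101→Shot 103) = (-153516, -185047, -705112).
So ∂z/∂x = −n_x/n_z = −0.217719 and ∂z/∂y = −n_y/n_z = −0.262436.
Intercept c from Shot 101: 526 + 229.91 − 28.87 = 727.04.
At (318, 63): z = −69.2 − 16.5 + 727.04 = 641.3 m.

641.3 m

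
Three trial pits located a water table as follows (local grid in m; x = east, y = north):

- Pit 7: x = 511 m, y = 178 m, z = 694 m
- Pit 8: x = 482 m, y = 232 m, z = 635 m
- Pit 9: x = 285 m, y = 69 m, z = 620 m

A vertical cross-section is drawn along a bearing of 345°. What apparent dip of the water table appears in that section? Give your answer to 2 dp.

Two edge vectors: Pit 7→Pit 8 = (-29, 54, -59), Pit 7→Pit 9 = (-226, -109, -74).
Normal n = (Pit 7→Pit 8) × (Pit 7→Pit 9) = (-10427, 11188, 15365).
So ∂z/∂x = −n_x/n_z = 0.67862 and ∂z/∂y = −n_y/n_z = −0.72815.
Unit vector along 345° is (sin 345°, cos 345°) = (-0.2588, 0.9659).
Slope in that direction = a·(-0.2588) + b·(0.9659) = −0.87898.
Apparent dip = arctan|0.87898| = 41.31° (true dip is 44.9°, so apparent ≤ true as expected).

41.31°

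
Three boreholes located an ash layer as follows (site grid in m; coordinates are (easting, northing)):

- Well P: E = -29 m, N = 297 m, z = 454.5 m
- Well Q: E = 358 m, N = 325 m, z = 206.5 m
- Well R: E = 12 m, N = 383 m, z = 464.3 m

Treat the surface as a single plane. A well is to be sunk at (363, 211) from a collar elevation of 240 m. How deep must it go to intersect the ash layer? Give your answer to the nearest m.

Two edge vectors: Well P→Well Q = (387, 28, -248), Well P→Well R = (41, 86, 9.8).
Normal n = (Well P→Well Q) × (Well P→Well R) = (21602.4, -13960.6, 32134).
So ∂z/∂E = −n_x/n_z = −0.67226 and ∂z/∂N = −n_y/n_z = 0.43445.
Intercept c from Well P: 454.5 − 19.50 − 129.03 = 305.97.
At (363, 211): z_contact = −244.0 + 91.7 + 305.97 = 153.6 m.
Depth below ground = 240 − 153.6 = 86 m.

86 m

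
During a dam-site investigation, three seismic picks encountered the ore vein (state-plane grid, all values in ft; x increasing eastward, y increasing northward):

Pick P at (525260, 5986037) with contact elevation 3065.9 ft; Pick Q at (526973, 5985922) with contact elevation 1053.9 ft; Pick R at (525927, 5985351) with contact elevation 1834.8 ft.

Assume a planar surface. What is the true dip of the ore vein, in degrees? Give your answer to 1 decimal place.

53.0°

Let the plane be z = a·x + b·y + c.
Pick Q−Pick P: 1713a − 115b = −2012;  Pick R−Pick P: 667a − 686b = −1231.1.
Solving gives a = −1.12768, b = 0.69816.
Gradient magnitude |∇z| = √(a² + b²) = √(1.27166 + 0.48743) = 1.32631.
True dip = arctan(1.32631) = 53.0°, dipping toward ESE (azimuth ≈ 122°).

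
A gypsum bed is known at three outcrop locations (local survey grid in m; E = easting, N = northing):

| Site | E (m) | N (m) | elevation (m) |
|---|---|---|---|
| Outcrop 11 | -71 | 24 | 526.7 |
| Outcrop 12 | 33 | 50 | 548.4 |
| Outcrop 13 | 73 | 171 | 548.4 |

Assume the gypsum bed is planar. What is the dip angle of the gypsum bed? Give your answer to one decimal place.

Two edge vectors: Outcrop 11→Outcrop 12 = (104, 26, 21.7), Outcrop 11→Outcrop 13 = (144, 147, 21.7).
Normal n = (Outcrop 11→Outcrop 12) × (Outcrop 11→Outcrop 13) = (-2625.7, 868, 11544).
So ∂z/∂E = −n_x/n_z = 0.22745 and ∂z/∂N = −n_y/n_z = −0.07519.
Gradient magnitude |∇z| = √(a² + b²) = √(0.05173 + 0.00565) = 0.23956.
True dip = arctan(0.23956) = 13.5°, dipping toward WNW (azimuth ≈ 288°).

13.5°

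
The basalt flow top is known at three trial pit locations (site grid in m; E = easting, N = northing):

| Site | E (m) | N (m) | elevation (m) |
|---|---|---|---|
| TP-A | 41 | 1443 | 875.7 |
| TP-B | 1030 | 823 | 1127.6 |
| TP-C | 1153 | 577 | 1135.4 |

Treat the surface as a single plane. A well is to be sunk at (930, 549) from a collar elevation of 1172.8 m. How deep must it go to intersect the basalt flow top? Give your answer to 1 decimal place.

117.6 m

Two edge vectors: TP-A→TP-B = (989, -620, 251.9), TP-A→TP-C = (1112, -866, 259.7).
Normal n = (TP-A→TP-B) × (TP-A→TP-C) = (57131.4, 23269.5, -167034).
So ∂z/∂E = −n_x/n_z = 0.342035 and ∂z/∂N = −n_y/n_z = 0.139310.
Intercept c from TP-A: 875.7 − 14.02 − 201.02 = 660.65.
At (930, 549): z_contact = 318.09 + 76.48 + 660.65 = 1055.23 m.
Depth below ground = 1172.8 − 1055.23 = 117.6 m.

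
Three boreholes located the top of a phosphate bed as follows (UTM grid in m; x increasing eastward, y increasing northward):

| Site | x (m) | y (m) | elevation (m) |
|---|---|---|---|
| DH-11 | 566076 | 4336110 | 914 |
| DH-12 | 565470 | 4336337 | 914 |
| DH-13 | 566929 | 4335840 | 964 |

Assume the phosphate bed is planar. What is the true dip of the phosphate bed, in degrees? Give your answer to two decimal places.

47.15°

Let the plane be z = a·x + b·y + c.
DH-12−DH-11: −606a + 227b = 0;  DH-13−DH-11: 853a − 270b = 50.
Solving gives a = 0.37819, b = 1.00963.
Gradient magnitude |∇z| = √(a² + b²) = √(0.14303 + 1.01935) = 1.07814.
True dip = arctan(1.07814) = 47.15°, dipping toward SSW (azimuth ≈ 201°).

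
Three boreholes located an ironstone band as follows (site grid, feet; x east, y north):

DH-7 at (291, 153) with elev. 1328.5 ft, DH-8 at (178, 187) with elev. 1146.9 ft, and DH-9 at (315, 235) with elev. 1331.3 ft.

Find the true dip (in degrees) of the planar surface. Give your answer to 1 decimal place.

Let the plane be z = a·x + b·y + c.
DH-8−DH-7: −113a + 34b = −181.6;  DH-9−DH-7: 24a + 82b = 2.8.
Solving gives a = 1.48645, b = −0.40091.
Gradient magnitude |∇z| = √(a² + b²) = √(2.20954 + 0.16073) = 1.53957.
True dip = arctan(1.53957) = 57.0°, dipping toward WNW (azimuth ≈ 285°).

57.0°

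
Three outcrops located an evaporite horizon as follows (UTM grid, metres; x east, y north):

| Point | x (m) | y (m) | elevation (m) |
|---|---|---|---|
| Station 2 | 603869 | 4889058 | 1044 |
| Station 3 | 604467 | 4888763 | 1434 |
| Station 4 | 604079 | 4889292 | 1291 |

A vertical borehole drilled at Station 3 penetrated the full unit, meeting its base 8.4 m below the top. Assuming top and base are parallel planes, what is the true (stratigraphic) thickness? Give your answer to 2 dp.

Let the plane be z = a·x + b·y + c.
Station 3−Station 2: 598a − 295b = 390;  Station 4−Station 2: 210a + 234b = 247.
Solving gives a = 0.81297, b = 0.32596.
|∇z| = √(a²+b²) = 0.87589, so dip δ = arctan(0.87589) = 41.21°.
True thickness = vertical thickness × cos δ = 8.4 × cos 41.21° = 6.32 m.

6.32 m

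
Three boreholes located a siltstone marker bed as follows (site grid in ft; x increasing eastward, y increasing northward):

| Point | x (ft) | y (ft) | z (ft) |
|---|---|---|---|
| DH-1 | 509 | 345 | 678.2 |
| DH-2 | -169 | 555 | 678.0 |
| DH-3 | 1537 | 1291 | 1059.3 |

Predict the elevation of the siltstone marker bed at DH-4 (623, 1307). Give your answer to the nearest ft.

979 ft

Let the plane be z = a·x + b·y + c.
DH-2−DH-1: −678a + 210b = −0.2;  DH-3−DH-1: 1028a + 946b = 381.1.
Solving gives a = 0.09358, b = 0.30117.
Then c = 678.2 − a·509 − b·345 = 526.67.
At (623, 1307): z = 58.3 + 393.6 + 526.67 = 978.6 ft.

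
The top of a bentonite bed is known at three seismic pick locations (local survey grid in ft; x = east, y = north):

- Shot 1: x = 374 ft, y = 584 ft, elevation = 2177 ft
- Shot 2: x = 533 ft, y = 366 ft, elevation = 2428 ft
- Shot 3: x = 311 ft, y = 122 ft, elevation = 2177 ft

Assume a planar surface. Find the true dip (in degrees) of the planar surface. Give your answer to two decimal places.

Let the plane be z = a·x + b·y + c.
Shot 2−Shot 1: 159a − 218b = 251;  Shot 3−Shot 1: −63a − 462b = 0.
Solving gives a = 1.32996, b = −0.18136.
Gradient magnitude |∇z| = √(a² + b²) = √(1.76880 + 0.03289) = 1.34227.
True dip = arctan(1.34227) = 53.31°, dipping toward W (azimuth ≈ 278°).

53.31°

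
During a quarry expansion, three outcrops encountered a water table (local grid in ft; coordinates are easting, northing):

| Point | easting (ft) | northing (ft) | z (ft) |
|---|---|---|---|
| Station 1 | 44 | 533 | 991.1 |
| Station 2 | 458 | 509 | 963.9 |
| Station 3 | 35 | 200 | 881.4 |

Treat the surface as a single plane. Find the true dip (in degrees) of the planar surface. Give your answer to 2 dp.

Let the plane be z = a·easting + b·northing + c.
Station 2−Station 1: 414a − 24b = −27.2;  Station 3−Station 1: −9a − 333b = −109.7.
Solving gives a = −0.04653, b = 0.33069.
Gradient magnitude |∇z| = √(a² + b²) = √(0.00217 + 0.10935) = 0.33394.
True dip = arctan(0.33394) = 18.47°, dipping toward S (azimuth ≈ 172°).

18.47°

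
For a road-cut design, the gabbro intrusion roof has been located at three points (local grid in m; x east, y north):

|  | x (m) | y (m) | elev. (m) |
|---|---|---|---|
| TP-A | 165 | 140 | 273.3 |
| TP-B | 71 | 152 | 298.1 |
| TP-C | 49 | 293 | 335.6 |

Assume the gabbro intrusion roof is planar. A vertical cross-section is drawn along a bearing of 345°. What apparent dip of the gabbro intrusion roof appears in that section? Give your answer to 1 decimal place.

15.8°

Let the plane be z = a·x + b·y + c.
TP-B−TP-A: −94a + 12b = 24.8;  TP-C−TP-A: −116a + 153b = 62.3.
Solving gives a = −0.23455, b = 0.22936.
Unit vector along 345° is (sin 345°, cos 345°) = (-0.2588, 0.9659).
Slope in that direction = a·(-0.2588) + b·(0.9659) = 0.28225.
Apparent dip = arctan|0.28225| = 15.8° (true dip is 18.2°, so apparent ≤ true as expected).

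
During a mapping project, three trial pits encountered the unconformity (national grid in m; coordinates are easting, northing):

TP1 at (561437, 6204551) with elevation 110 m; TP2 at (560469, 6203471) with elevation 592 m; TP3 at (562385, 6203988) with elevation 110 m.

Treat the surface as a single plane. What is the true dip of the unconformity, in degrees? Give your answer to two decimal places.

18.71°

Let the plane be z = a·easting + b·northing + c.
TP2−TP1: −968a − 1080b = 482;  TP3−TP1: 948a − 563b = 0.
Solving gives a = −0.17297, b = −0.29126.
Gradient magnitude |∇z| = √(a² + b²) = √(0.02992 + 0.08483) = 0.33875.
True dip = arctan(0.33875) = 18.71°, dipping toward NNE (azimuth ≈ 031°).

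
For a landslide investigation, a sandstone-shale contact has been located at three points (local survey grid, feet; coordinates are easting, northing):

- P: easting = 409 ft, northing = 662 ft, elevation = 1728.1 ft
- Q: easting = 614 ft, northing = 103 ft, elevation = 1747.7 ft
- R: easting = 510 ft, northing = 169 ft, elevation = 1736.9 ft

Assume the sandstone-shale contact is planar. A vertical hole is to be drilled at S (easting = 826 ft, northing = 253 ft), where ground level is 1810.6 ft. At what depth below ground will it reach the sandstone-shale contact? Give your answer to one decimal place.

Two edge vectors: P→Q = (205, -559, 19.6), P→R = (101, -493, 8.8).
Normal n = (P→Q) × (P→R) = (4743.6, 175.6, -44606).
So ∂z/∂easting = −n_x/n_z = 0.10634 and ∂z/∂northing = −n_y/n_z = 0.00394.
Intercept c from P: 1728.1 − 43.49 − 2.61 = 1682.00.
At (826, 253): z_contact = 87.84 + 1.00 + 1682.00 = 1770.84 ft.
Depth below ground = 1810.6 − 1770.84 = 39.8 ft.

39.8 ft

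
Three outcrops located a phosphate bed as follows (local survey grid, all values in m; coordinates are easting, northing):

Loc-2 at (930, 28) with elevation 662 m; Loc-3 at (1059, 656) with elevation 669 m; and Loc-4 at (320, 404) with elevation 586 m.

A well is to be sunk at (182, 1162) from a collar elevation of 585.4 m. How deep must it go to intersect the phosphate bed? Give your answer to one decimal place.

25.2 m

Two edge vectors: Loc-2→Loc-3 = (129, 628, 7), Loc-2→Loc-4 = (-610, 376, -76).
Normal n = (Loc-2→Loc-3) × (Loc-2→Loc-4) = (-50360, 5534, 431584).
So ∂z/∂easting = −n_x/n_z = 0.116686 and ∂z/∂northing = −n_y/n_z = −0.012823.
Intercept c from Loc-2: 662 − 108.52 + 0.36 = 553.84.
At (182, 1162): z_contact = 21.24 − 14.90 + 553.84 = 560.18 m.
Depth below ground = 585.4 − 560.18 = 25.2 m.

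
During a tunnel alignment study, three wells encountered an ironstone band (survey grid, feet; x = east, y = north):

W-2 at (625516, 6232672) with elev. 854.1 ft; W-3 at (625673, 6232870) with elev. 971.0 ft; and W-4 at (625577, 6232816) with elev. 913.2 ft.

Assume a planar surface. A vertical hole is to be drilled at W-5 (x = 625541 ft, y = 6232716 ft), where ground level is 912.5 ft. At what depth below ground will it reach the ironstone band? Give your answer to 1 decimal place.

37.2 ft

Let the plane be z = a·x + b·y + c.
W-3−W-2: 157a + 198b = 116.9;  W-4−W-2: 61a + 144b = 59.1.
Solving gives a = 0.487350427, b = 0.203969611.
Then c = 854.1 − a·625516 − b·6232672 = −1575267.07.
At (625541, 6232716): z_contact = 304857.67 + 1271284.66 − 1575267.07 = 875.26 ft.
Depth below ground = 912.5 − 875.26 = 37.2 ft.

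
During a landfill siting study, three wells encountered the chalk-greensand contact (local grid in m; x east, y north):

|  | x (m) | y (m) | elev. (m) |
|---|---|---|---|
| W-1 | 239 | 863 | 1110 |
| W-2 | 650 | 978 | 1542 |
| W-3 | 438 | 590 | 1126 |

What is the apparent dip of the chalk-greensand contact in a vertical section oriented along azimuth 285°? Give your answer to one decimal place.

35.2°

Two edge vectors: W-1→W-2 = (411, 115, 432), W-1→W-3 = (199, -273, 16).
Normal n = (W-1→W-2) × (W-1→W-3) = (119776, 79392, -135088).
So ∂z/∂x = −n_x/n_z = 0.88665 and ∂z/∂y = −n_y/n_z = 0.58771.
Unit vector along 285° is (sin 285°, cos 285°) = (-0.9659, 0.2588).
Slope in that direction = a·(-0.9659) + b·(0.2588) = −0.70433.
Apparent dip = arctan|0.70433| = 35.2° (true dip is 46.8°, so apparent ≤ true as expected).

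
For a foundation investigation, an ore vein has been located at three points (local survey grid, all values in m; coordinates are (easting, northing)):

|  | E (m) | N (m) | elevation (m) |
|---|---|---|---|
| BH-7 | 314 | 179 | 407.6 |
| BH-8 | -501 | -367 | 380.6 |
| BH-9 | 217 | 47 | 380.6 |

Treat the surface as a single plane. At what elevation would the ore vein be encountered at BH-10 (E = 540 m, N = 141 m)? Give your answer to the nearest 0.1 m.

347.9 m

Let the plane be z = a·E + b·N + c.
BH-8−BH-7: −815a − 546b = −27;  BH-9−BH-7: −97a − 132b = −27.
Solving gives a = −0.20466, b = 0.35494.
Then c = 407.6 − a·314 − b·179 = 408.33.
At (540, 141): z = −110.5 + 50.0 + 408.33 = 347.9 m.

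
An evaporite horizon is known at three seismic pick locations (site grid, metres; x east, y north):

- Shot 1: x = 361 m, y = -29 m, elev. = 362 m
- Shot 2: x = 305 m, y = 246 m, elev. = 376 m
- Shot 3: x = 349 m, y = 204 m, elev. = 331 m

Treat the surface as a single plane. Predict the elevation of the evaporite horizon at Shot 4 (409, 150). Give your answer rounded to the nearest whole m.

Two edge vectors: Shot 1→Shot 2 = (-56, 275, 14), Shot 1→Shot 3 = (-12, 233, -31).
Normal n = (Shot 1→Shot 2) × (Shot 1→Shot 3) = (-11787, -1904, -9748).
So ∂z/∂x = −n_x/n_z = −1.20917 and ∂z/∂y = −n_y/n_z = −0.19532.
Intercept c from Shot 1: 362 + 436.51 − 5.66 = 792.85.
At (409, 150): z = −494.6 − 29.3 + 792.85 = 269.0 m.

269 m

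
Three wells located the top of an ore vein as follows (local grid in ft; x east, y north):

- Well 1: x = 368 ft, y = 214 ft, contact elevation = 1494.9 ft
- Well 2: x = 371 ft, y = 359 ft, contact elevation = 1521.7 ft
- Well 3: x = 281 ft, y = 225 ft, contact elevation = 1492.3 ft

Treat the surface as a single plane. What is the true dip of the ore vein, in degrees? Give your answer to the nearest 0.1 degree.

10.8°

Let the plane be z = a·x + b·y + c.
Well 2−Well 1: 3a + 145b = 26.8;  Well 3−Well 1: −87a + 11b = −2.6.
Solving gives a = 0.05312, b = 0.18373.
Gradient magnitude |∇z| = √(a² + b²) = √(0.00282 + 0.03376) = 0.19125.
True dip = arctan(0.19125) = 10.8°, dipping toward SSW (azimuth ≈ 196°).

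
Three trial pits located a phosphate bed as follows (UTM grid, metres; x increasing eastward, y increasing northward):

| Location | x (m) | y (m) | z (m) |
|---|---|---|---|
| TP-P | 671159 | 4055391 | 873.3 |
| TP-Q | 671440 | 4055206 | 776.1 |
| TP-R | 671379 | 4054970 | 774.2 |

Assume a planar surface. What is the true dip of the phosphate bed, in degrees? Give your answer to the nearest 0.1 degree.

16.8°

Let the plane be z = a·x + b·y + c.
TP-Q−TP-P: 281a − 185b = −97.2;  TP-R−TP-P: 220a − 421b = −99.1.
Solving gives a = −0.29107, b = 0.08329.
Gradient magnitude |∇z| = √(a² + b²) = √(0.08472 + 0.00694) = 0.30276.
True dip = arctan(0.30276) = 16.8°, dipping toward ESE (azimuth ≈ 106°).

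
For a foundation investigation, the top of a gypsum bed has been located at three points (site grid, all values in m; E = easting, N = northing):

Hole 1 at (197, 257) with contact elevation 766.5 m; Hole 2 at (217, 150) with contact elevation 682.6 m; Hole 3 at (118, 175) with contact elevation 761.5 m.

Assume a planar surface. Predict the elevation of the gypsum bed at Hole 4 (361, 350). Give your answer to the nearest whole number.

Let the plane be z = a·E + b·N + c.
Hole 2−Hole 1: 20a − 107b = −83.9;  Hole 3−Hole 1: −79a − 82b = −5.
Solving gives a = −0.62863, b = 0.66661.
Then c = 766.5 − a·197 − b·257 = 719.02.
At (361, 350): z = −226.9 + 233.3 + 719.02 = 725.4 m.

725 m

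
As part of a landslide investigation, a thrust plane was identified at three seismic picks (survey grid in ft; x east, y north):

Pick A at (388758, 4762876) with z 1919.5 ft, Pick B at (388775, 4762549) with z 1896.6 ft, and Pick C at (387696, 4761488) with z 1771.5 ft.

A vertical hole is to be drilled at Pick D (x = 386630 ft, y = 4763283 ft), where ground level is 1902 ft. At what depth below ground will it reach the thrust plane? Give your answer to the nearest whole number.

48 ft

Two edge vectors: Pick A→Pick B = (17, -327, -22.9), Pick A→Pick C = (-1062, -1388, -148).
Normal n = (Pick A→Pick B) × (Pick A→Pick C) = (16610.8, 26835.8, -370870).
So ∂z/∂x = −n_x/n_z = 0.04478874 and ∂z/∂y = −n_y/n_z = 0.07235905.
Intercept c from Pick A: 1919.5 − 17411.98 − 344637.17 = −360129.65.
At (386630, 4763283): z_contact = 17316.7 + 344666.6 − 360129.65 = 1853.6 ft.
Depth below ground = 1902 − 1853.6 = 48 ft.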